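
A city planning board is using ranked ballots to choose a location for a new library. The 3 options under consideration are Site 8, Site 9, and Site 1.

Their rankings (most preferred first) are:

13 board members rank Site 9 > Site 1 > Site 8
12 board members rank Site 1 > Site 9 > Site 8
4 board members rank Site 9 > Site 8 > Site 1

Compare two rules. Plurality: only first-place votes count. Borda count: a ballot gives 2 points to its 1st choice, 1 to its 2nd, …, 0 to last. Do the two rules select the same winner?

Yes

Plurality first-place counts: Site 8 0, Site 9 17, Site 1 12 → Site 9.
Borda totals: Site 8 4, Site 9 46, Site 1 37 → Site 9.
The two rules agree on Site 9.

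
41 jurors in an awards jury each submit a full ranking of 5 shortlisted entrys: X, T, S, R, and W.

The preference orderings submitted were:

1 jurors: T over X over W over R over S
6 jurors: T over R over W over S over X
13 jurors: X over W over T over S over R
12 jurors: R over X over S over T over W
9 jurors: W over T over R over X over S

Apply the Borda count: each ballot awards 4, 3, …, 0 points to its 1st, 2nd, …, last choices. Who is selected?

Borda scores:
  X: 3 + 6·0 + 13·4 + 12·3 + 9·1 = 100
  T: 4 + 6·4 + 13·2 + 12·1 + 9·3 = 93
  S: 0 + 6·1 + 13·1 + 12·2 + 9·0 = 43
  R: 1 + 6·3 + 13·0 + 12·4 + 9·2 = 85
  W: 2 + 6·2 + 13·3 + 12·0 + 9·4 = 89
X has the highest total.

X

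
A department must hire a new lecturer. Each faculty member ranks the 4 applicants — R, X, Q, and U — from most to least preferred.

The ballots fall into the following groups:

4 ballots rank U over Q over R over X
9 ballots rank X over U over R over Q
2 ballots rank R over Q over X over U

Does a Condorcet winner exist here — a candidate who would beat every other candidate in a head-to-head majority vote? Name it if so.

Head-to-head results (15 voters total):
R vs X: X wins 9–6.
R vs Q: R wins 11–4.
R vs U: U wins 13–2.
X vs Q: X wins 9–6.
X vs U: X wins 11–4.
Q vs U: U wins 13–2.
X beats each rival — R (9–6), Q (9–6), U (11–4) — so X is the Condorcet winner.

X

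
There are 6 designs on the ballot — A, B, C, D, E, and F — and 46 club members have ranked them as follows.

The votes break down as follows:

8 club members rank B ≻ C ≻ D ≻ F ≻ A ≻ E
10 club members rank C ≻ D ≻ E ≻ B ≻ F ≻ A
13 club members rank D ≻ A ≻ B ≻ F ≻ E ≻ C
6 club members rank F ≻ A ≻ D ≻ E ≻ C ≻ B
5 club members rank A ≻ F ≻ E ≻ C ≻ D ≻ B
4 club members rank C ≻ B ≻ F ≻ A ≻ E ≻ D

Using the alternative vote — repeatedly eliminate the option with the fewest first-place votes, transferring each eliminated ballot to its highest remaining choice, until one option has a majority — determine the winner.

Round 1: C 14, D 13, B 8, F 6, A 5, E 0. E has the fewest and is eliminated.
Round 2: C 14, D 13, B 8, F 6, A 5. A has the fewest and is eliminated.
Round 3: C 14, D 13, F 11, B 8. B has the fewest and is eliminated.
Round 4: C 22, D 13, F 11. F has the fewest and is eliminated.
Round 5: C 27, D 19. C has a majority.

C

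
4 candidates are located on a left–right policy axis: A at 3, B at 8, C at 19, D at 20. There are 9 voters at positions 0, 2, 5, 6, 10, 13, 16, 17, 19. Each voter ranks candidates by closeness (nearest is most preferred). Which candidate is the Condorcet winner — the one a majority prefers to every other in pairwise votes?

With single-peaked preferences on a line, the Condorcet winner is the candidate closest to the median voter.
The median voter (position 10) is closest to B at 8.
Check: B vs C — voters closer to B: 6 of 9.

B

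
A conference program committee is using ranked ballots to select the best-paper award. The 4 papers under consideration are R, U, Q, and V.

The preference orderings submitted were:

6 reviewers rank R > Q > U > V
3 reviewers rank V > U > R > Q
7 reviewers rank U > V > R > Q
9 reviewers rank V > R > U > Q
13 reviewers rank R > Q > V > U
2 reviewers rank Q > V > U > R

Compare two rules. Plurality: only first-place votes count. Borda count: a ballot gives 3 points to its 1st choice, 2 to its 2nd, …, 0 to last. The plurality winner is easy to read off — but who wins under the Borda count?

R

Plurality first-place counts: R 19, U 7, Q 2, V 12 → R.
Borda totals: R 85, U 44, Q 44, V 67 → R.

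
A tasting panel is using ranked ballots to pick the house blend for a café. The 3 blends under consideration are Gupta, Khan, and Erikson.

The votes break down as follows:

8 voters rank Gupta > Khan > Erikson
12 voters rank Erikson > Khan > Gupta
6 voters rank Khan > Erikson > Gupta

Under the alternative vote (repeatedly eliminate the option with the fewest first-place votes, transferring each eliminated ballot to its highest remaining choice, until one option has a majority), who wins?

Erikson

Round 1: Erikson 12, Gupta 8, Khan 6. Khan has the fewest and is eliminated.
Round 2: Erikson 18, Gupta 8. Erikson has a majority.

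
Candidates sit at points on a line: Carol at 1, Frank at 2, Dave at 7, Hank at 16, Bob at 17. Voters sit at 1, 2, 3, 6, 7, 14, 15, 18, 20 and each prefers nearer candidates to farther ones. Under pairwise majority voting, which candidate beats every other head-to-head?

Dave

With single-peaked preferences on a line, the Condorcet winner is the candidate closest to the median voter.
The median voter (position 7) is closest to Dave at 7.
Check: Dave vs Bob — voters closer to Dave: 5 of 9.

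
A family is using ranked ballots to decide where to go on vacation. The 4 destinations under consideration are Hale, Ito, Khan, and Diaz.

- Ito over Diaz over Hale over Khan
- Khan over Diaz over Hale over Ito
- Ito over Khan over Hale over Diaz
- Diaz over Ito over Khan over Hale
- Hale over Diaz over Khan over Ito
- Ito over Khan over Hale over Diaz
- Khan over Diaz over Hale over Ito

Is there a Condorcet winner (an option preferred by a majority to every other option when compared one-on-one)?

Head-to-head results (7 voters total):
Hale vs Ito: Ito wins 4–3.
Hale vs Khan: Khan wins 5–2.
Hale vs Diaz: Diaz wins 4–3.
Ito vs Khan: Ito wins 4–3.
Ito vs Diaz: Diaz wins 4–3.
Khan vs Diaz: Khan wins 4–3.
No candidate beats all others: Ito beats Khan beats Diaz beats Ito, a majority cycle.

No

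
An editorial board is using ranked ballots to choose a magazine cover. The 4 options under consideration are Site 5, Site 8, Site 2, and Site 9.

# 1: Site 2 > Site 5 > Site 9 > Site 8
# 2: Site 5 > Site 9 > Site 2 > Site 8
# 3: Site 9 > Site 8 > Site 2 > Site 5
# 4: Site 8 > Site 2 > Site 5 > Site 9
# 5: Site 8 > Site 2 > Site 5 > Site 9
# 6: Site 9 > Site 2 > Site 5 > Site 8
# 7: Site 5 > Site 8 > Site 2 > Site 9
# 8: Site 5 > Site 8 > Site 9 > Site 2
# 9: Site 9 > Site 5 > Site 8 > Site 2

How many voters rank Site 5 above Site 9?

Ballots ranking Site 5 above Site 9: 6.
Ballots ranking Site 9 above Site 5: 3.
So 6 of 9 voters prefer Site 5 to Site 9.

6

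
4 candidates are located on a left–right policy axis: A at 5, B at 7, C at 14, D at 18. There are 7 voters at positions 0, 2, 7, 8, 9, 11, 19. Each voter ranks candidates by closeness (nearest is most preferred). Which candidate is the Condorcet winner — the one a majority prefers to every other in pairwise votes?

B

With single-peaked preferences on a line, the Condorcet winner is the candidate closest to the median voter.
The median voter (position 8) is closest to B at 7.
Check: B vs A — voters closer to B: 5 of 7.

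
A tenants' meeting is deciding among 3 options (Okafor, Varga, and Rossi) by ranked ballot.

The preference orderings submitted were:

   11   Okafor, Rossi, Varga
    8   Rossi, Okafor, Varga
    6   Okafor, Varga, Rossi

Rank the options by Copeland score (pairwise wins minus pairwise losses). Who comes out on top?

Pairwise results:
  Okafor vs Varga: Okafor wins 25–0.
  Okafor vs Rossi: Okafor wins 17–8.
  Varga vs Rossi: Rossi wins 19–6.
Copeland scores (wins − losses):
  Okafor: 2 − 0 = 2
  Varga: 0 − 2 = -2
  Rossi: 1 − 1 = 0
Okafor has the best Copeland score.

Okafor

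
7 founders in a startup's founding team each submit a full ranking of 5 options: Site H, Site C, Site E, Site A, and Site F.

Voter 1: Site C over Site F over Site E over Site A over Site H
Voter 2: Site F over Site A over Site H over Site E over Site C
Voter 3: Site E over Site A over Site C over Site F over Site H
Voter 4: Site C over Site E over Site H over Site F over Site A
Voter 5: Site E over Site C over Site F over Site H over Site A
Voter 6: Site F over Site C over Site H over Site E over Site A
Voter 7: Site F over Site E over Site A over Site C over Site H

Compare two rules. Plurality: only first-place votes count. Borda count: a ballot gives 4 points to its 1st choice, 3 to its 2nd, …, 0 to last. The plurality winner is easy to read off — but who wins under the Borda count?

Site F

Plurality first-place counts: Site H 0, Site C 2, Site E 2, Site A 0, Site F 3 → Site F.
Borda totals: Site H 7, Site C 17, Site E 18, Site A 9, Site F 19 → Site F.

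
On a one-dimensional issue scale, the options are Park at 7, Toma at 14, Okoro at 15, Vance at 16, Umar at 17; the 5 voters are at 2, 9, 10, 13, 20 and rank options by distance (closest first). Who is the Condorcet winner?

With single-peaked preferences on a line, the Condorcet winner is the candidate closest to the median voter.
The median voter (position 10) is closest to Park at 7.
Check: Park vs Umar — voters closer to Park: 3 of 5.

Park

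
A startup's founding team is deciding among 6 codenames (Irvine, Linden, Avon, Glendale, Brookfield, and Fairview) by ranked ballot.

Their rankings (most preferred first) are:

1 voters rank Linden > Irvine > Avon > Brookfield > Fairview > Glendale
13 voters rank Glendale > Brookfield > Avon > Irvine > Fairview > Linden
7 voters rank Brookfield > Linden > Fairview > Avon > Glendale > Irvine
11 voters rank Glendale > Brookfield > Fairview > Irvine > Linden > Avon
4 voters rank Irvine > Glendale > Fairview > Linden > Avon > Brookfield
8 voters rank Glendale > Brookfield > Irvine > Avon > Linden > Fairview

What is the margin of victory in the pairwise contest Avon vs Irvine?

Ballots ranking Avon above Irvine: 13+7 = 20.
Ballots ranking Irvine above Avon: 1+11+4+8 = 24.
Irvine wins 24–20, a margin of 4.

4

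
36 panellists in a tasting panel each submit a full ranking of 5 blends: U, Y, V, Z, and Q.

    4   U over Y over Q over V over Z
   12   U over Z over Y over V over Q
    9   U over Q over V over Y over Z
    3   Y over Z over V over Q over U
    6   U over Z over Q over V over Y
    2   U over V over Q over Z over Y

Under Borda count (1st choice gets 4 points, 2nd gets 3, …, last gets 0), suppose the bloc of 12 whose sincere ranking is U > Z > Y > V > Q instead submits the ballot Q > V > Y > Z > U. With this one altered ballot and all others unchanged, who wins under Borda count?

Borda totals with the altered ballot: U 84, Y 57, V 76, Z 41, Q 102.
The switch changes the winner from U to Q.

Q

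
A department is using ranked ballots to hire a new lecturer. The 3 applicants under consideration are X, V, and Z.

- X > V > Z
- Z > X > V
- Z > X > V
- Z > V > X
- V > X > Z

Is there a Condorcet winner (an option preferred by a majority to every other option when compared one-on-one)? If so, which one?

Head-to-head results (5 voters total):
X vs V: X wins 3–2.
X vs Z: Z wins 3–2.
V vs Z: Z wins 3–2.
Z beats each rival — X (3–2), V (3–2) — so Z is the Condorcet winner.

Z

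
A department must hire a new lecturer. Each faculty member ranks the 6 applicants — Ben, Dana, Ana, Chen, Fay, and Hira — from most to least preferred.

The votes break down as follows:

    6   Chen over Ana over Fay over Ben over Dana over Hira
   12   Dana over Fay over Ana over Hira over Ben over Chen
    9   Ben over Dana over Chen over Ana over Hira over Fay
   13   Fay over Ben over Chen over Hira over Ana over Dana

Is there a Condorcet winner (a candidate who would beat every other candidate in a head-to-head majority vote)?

No

Head-to-head results (40 voters total):
Ben vs Dana: Ben wins 28–12.
Ben vs Ana: Ben wins 22–18.
Ben vs Chen: Ben wins 34–6.
Ben vs Fay: Fay wins 31–9.
Ben vs Hira: Ben wins 28–12.
Dana vs Ana: Dana wins 21–19.
Dana vs Chen: Dana wins 21–19.
Dana vs Fay: Dana wins 21–19.
Dana vs Hira: Dana wins 27–13.
Ana vs Chen: Chen wins 28–12.
Ana vs Fay: Fay wins 25–15.
Ana vs Hira: Ana wins 27–13.
Chen vs Fay: Fay wins 25–15.
Chen vs Hira: Chen wins 28–12.
Fay vs Hira: Fay wins 31–9.
No candidate beats all others: Ben beats Dana beats Fay beats Ben, a majority cycle.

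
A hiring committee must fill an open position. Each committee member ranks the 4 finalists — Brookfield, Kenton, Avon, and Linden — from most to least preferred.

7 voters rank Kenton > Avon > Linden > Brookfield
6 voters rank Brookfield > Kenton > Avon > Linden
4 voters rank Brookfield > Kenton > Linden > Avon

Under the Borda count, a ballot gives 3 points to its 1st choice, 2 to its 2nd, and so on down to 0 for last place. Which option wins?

Kenton

Borda scores:
  Brookfield: 7·0 + 6·3 + 4·3 = 30
  Kenton: 7·3 + 6·2 + 4·2 = 41
  Avon: 7·2 + 6·1 + 4·0 = 20
  Linden: 7·1 + 6·0 + 4·1 = 11
Kenton has the highest total.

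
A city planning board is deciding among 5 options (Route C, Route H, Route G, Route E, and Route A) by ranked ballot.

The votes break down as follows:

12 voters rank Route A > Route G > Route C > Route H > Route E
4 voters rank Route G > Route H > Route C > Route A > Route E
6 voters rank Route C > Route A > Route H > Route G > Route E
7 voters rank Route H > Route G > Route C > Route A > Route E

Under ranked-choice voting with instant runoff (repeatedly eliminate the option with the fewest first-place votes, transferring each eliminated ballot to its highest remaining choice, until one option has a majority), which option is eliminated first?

Round 1: Route A 12, Route H 7, Route C 6, Route G 4, Route E 0. Route E has the fewest and is eliminated.
Round 2: Route A 12, Route H 7, Route C 6, Route G 4. Route G has the fewest and is eliminated.
Round 3: Route A 12, Route H 11, Route C 6. Route C has the fewest and is eliminated.
Round 4: Route A 18, Route H 11. Route A has a majority.

Route E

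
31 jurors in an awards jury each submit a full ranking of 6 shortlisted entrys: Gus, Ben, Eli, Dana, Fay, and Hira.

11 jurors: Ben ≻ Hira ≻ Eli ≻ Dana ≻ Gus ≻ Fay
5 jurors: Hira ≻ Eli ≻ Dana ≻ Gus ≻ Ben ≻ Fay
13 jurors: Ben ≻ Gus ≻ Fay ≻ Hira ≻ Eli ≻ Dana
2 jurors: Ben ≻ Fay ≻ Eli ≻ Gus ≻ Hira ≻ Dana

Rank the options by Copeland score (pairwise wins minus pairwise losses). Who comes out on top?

Ben

Pairwise results:
  Gus vs Ben: Ben wins 26–5.
  Gus vs Eli: Eli wins 18–13.
  Gus vs Dana: Dana wins 16–15.
  Gus vs Fay: Gus wins 29–2.
  Gus vs Hira: Hira wins 16–15.
  Ben vs Eli: Ben wins 26–5.
  Ben vs Dana: Ben wins 26–5.
  Ben vs Fay: Ben wins 31–0.
  Ben vs Hira: Ben wins 26–5.
  Eli vs Dana: Eli wins 31–0.
  Eli vs Fay: Eli wins 16–15.
  Eli vs Hira: Hira wins 29–2.
  Dana vs Fay: Dana wins 16–15.
  Dana vs Hira: Hira wins 31–0.
  Fay vs Hira: Hira wins 16–15.
Copeland scores (wins − losses):
  Gus: 1 − 4 = -3
  Ben: 5 − 0 = 5
  Eli: 3 − 2 = 1
  Dana: 2 − 3 = -1
  Fay: 0 − 5 = -5
  Hira: 4 − 1 = 3
Ben has the best Copeland score.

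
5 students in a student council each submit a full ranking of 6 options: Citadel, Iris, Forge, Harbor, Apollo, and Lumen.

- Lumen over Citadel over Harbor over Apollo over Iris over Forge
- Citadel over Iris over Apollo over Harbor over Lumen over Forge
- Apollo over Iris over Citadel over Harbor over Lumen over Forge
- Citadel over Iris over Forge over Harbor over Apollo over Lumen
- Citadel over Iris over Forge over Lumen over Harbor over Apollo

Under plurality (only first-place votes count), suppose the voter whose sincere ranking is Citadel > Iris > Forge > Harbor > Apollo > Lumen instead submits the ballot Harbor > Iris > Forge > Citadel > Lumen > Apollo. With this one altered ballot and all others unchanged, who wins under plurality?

First-place totals with the altered ballot: Citadel 2, Iris 0, Forge 0, Harbor 1, Apollo 1, Lumen 1.
The winner is unchanged: still Citadel.

Citadel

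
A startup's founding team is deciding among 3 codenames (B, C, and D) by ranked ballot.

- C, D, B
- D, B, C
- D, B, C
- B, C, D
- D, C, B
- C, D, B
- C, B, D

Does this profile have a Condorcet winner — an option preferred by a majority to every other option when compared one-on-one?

Head-to-head results (7 voters total):
B vs C: C wins 4–3.
B vs D: D wins 5–2.
C vs D: C wins 4–3.
C beats each rival — B (4–3), D (4–3) — so C is the Condorcet winner.

Yes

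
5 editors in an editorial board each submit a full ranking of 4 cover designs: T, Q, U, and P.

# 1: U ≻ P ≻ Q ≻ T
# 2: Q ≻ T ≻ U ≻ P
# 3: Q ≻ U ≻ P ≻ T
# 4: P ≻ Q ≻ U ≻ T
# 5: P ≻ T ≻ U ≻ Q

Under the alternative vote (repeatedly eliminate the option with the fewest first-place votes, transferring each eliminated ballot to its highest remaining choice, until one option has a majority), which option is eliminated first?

T

Round 1: Q 2, P 2, U 1, T 0. T has the fewest and is eliminated.
Round 2: Q 2, P 2, U 1. U has the fewest and is eliminated.
Round 3: P 3, Q 2. P has a majority.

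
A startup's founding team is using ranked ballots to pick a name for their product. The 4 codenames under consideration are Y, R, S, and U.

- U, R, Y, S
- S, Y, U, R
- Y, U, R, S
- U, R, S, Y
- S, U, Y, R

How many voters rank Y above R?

3

Ballots ranking Y above R: 3.
Ballots ranking R above Y: 2.
So 3 of 5 voters prefer Y to R.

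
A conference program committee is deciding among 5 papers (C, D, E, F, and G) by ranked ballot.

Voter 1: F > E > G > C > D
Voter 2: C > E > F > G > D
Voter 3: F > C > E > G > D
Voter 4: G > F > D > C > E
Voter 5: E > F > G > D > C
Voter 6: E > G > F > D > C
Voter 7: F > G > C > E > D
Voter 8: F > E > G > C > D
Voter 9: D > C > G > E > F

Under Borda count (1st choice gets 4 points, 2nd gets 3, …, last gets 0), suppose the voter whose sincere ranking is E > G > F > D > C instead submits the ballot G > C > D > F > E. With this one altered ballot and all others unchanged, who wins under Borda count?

Borda totals with the altered ballot: C 18, D 9, E 17, F 25, G 21.
The winner is unchanged: still F.

F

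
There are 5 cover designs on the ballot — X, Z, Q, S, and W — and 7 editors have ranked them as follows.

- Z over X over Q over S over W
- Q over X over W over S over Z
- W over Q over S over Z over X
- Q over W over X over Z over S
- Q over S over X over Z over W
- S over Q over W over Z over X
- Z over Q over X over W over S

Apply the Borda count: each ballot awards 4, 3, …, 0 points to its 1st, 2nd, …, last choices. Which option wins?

Q

Borda scores:
  X: 3 + 3 + 0 + 2 + 2 + 0 + 2 = 12
  Z: 4 + 0 + 1 + 1 + 1 + 1 + 4 = 12
  Q: 2 + 4 + 3 + 4 + 4 + 3 + 3 = 23
  S: 1 + 1 + 2 + 0 + 3 + 4 + 0 = 11
  W: 0 + 2 + 4 + 3 + 0 + 2 + 1 = 12
Q has the highest total.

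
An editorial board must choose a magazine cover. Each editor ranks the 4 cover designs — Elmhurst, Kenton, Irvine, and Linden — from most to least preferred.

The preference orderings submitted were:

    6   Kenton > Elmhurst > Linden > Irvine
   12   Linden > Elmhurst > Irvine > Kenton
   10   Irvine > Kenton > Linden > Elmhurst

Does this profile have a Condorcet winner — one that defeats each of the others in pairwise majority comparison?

No

Head-to-head results (28 voters total):
Elmhurst vs Kenton: Kenton wins 16–12.
Elmhurst vs Irvine: Elmhurst wins 18–10.
Elmhurst vs Linden: Linden wins 22–6.
Kenton vs Irvine: Irvine wins 22–6.
Kenton vs Linden: Kenton wins 16–12.
Irvine vs Linden: Linden wins 18–10.
No candidate beats all others: Elmhurst beats Irvine beats Kenton beats Elmhurst, a majority cycle.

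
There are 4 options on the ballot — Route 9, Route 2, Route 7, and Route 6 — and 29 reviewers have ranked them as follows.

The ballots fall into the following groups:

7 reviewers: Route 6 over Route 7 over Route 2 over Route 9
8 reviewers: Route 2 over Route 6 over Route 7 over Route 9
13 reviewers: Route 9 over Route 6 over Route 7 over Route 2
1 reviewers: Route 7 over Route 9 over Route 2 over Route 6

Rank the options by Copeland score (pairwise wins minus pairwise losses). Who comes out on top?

Route 6

Pairwise results:
  Route 9 vs Route 2: Route 2 wins 15–14.
  Route 9 vs Route 7: Route 7 wins 16–13.
  Route 9 vs Route 6: Route 6 wins 15–14.
  Route 2 vs Route 7: Route 7 wins 21–8.
  Route 2 vs Route 6: Route 6 wins 20–9.
  Route 7 vs Route 6: Route 6 wins 28–1.
Copeland scores (wins − losses):
  Route 9: 0 − 3 = -3
  Route 2: 1 − 2 = -1
  Route 7: 2 − 1 = 1
  Route 6: 3 − 0 = 3
Route 6 has the best Copeland score.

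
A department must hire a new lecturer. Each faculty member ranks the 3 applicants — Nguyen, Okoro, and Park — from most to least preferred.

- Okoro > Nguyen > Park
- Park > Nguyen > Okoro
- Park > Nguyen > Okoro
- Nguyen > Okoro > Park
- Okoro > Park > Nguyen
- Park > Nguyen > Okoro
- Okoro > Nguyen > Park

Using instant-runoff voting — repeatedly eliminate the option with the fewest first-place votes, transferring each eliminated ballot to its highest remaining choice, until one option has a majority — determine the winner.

Round 1: Okoro 3, Park 3, Nguyen 1. Nguyen has the fewest and is eliminated.
Round 2: Okoro 4, Park 3. Okoro has a majority.

Okoro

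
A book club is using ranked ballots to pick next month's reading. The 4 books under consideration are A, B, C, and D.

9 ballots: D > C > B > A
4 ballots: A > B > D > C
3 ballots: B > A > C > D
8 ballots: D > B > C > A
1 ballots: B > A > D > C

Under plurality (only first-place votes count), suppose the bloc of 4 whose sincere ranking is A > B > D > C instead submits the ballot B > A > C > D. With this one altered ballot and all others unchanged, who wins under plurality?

First-place totals with the altered ballot: A 0, B 8, C 0, D 17.
The winner is unchanged: still D.

D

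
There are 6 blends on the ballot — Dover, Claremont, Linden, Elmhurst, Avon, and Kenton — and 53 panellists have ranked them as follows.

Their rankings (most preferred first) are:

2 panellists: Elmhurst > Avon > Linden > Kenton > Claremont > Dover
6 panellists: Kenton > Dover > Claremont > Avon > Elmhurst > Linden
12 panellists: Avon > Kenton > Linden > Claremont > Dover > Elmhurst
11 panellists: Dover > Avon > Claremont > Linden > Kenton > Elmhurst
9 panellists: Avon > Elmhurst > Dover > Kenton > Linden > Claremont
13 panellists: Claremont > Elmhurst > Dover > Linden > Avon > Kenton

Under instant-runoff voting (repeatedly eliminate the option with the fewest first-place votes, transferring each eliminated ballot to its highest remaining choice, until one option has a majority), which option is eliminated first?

Linden

Round 1: Avon 21, Claremont 13, Dover 11, Kenton 6, Elmhurst 2, Linden 0. Linden has the fewest and is eliminated.
Round 2: Avon 21, Claremont 13, Dover 11, Kenton 6, Elmhurst 2. Elmhurst has the fewest and is eliminated.
Round 3: Avon 23, Claremont 13, Dover 11, Kenton 6. Kenton has the fewest and is eliminated.
Round 4: Avon 23, Dover 17, Claremont 13. Claremont has the fewest and is eliminated.
Round 5: Dover 30, Avon 23. Dover has a majority.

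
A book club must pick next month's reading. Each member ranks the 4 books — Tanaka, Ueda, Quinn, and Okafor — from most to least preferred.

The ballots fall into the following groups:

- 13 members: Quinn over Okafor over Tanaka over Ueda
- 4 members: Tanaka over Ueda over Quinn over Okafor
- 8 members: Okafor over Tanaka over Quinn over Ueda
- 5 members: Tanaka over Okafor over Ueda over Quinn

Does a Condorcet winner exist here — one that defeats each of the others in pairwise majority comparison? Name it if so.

None — there is no Condorcet winner

Head-to-head results (30 voters total):
Tanaka vs Ueda: Tanaka wins 30–0.
Tanaka vs Quinn: Tanaka wins 17–13.
Tanaka vs Okafor: Okafor wins 21–9.
Ueda vs Quinn: Quinn wins 21–9.
Ueda vs Okafor: Okafor wins 26–4.
Quinn vs Okafor: Quinn wins 17–13.
No candidate beats all others: Tanaka beats Quinn beats Okafor beats Tanaka, a majority cycle.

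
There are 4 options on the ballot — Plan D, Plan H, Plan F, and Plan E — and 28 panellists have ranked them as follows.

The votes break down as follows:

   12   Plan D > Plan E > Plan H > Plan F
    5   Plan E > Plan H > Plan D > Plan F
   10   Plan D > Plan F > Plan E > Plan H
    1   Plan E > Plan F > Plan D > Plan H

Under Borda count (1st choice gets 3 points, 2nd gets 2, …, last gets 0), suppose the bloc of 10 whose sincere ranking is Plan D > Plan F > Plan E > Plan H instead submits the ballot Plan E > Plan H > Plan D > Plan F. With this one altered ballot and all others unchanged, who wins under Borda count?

Plan E

Borda totals with the altered ballot: Plan D 52, Plan H 42, Plan F 2, Plan E 72.
The switch changes the winner from Plan D to Plan E.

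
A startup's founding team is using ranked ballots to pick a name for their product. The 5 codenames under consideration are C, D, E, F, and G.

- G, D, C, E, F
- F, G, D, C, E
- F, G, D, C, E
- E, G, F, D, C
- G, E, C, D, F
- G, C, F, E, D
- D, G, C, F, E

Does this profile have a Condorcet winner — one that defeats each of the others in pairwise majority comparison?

Head-to-head results (7 voters total):
C vs D: D wins 5–2.
C vs E: C wins 5–2.
C vs F: C wins 4–3.
C vs G: G wins 7–0.
D vs E: D wins 4–3.
D vs F: F wins 4–3.
D vs G: G wins 6–1.
E vs F: F wins 4–3.
E vs G: G wins 6–1.
F vs G: G wins 5–2.
G beats each rival — C (7–0), D (6–1), E (6–1), F (5–2) — so G is the Condorcet winner.

Yes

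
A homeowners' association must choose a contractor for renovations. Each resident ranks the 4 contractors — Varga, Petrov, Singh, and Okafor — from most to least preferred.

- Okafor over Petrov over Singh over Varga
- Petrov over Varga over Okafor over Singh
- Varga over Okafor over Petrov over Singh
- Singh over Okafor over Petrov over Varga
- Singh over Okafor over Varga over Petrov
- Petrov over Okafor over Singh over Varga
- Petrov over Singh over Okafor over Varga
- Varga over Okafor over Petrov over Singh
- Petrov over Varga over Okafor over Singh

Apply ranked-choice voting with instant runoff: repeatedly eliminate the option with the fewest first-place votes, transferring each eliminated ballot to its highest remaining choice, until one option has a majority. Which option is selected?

Round 1: Petrov 4, Varga 2, Singh 2, Okafor 1. Okafor has the fewest and is eliminated.
Round 2: Petrov 5, Varga 2, Singh 2. Petrov has a majority.

Petrov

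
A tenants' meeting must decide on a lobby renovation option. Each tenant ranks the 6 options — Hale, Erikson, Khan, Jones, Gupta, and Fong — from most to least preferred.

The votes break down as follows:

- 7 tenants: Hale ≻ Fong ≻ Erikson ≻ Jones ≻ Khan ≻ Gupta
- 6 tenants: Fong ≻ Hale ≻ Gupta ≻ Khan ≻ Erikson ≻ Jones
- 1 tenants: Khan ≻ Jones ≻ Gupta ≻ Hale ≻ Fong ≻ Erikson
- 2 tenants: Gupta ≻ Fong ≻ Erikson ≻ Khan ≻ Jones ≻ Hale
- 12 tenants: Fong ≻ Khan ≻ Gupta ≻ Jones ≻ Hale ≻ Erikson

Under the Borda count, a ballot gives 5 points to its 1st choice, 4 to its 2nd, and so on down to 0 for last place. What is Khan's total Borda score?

76

Borda scores:
  Hale: 7·5 + 6·4 + 2 + 2·0 + 12·1 = 73
  Erikson: 7·3 + 6·1 + 0 + 2·3 + 12·0 = 33
  Khan: 7·1 + 6·2 + 5 + 2·2 + 12·4 = 76
  Jones: 7·2 + 6·0 + 4 + 2·1 + 12·2 = 44
  Gupta: 7·0 + 6·3 + 3 + 2·5 + 12·3 = 67
  Fong: 7·4 + 6·5 + 1 + 2·4 + 12·5 = 127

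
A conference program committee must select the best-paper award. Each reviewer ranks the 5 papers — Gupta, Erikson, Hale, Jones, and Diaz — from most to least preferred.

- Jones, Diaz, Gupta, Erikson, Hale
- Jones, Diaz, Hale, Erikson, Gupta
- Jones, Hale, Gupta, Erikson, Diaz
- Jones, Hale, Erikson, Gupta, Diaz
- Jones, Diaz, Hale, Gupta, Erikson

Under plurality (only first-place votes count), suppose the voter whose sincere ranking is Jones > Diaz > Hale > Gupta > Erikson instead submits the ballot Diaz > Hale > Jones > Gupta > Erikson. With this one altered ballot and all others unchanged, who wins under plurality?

First-place totals with the altered ballot: Gupta 0, Erikson 0, Hale 0, Jones 4, Diaz 1.
The winner is unchanged: still Jones.

Jones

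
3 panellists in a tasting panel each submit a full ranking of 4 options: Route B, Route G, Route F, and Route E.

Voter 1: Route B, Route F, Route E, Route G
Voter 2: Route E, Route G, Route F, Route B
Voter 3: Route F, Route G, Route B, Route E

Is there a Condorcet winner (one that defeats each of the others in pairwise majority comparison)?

Yes

Head-to-head results (3 voters total):
Route B vs Route G: Route G wins 2–1.
Route B vs Route F: Route F wins 2–1.
Route B vs Route E: Route B wins 2–1.
Route G vs Route F: Route F wins 2–1.
Route G vs Route E: Route E wins 2–1.
Route F vs Route E: Route F wins 2–1.
Route F beats each rival — Route B (2–1), Route G (2–1), Route E (2–1) — so Route F is the Condorcet winner.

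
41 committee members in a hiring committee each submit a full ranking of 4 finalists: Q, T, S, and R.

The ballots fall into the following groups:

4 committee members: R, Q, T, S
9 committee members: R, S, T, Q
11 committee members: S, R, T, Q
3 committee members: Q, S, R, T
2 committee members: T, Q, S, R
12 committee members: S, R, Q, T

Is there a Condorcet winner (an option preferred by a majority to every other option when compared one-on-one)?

Yes

Head-to-head results (41 voters total):
Q vs T: T wins 22–19.
Q vs S: S wins 32–9.
Q vs R: R wins 36–5.
T vs S: S wins 35–6.
T vs R: R wins 39–2.
S vs R: S wins 28–13.
S beats each rival — Q (32–9), T (35–6), R (28–13) — so S is the Condorcet winner.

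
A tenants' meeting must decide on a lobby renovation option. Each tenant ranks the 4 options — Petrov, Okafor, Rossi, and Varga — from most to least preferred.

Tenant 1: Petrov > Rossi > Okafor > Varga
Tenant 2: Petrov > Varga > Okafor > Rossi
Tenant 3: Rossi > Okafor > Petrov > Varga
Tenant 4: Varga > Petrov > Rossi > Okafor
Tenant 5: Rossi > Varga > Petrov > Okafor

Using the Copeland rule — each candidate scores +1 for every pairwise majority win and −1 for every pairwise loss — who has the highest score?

Petrov

Pairwise results:
  Petrov vs Okafor: Petrov wins 4–1.
  Petrov vs Rossi: Petrov wins 3–2.
  Petrov vs Varga: Petrov wins 3–2.
  Okafor vs Rossi: Rossi wins 4–1.
  Okafor vs Varga: Varga wins 3–2.
  Rossi vs Varga: Rossi wins 3–2.
Copeland scores (wins − losses):
  Petrov: 3 − 0 = 3
  Okafor: 0 − 3 = -3
  Rossi: 2 − 1 = 1
  Varga: 1 − 2 = -1
Petrov has the best Copeland score.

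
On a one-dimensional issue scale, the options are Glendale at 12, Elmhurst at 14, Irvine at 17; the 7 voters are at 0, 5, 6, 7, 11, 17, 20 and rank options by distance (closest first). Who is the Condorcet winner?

Glendale

With single-peaked preferences on a line, the Condorcet winner is the candidate closest to the median voter.
The median voter (position 7) is closest to Glendale at 12.
Check: Glendale vs Elmhurst — voters closer to Glendale: 5 of 7.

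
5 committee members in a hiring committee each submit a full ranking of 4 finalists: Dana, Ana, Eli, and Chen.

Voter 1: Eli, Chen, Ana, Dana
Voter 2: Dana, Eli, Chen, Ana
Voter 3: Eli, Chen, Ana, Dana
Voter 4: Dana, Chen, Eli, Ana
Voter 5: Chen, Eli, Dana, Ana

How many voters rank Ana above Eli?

Ballots ranking Ana above Eli: 0.
Ballots ranking Eli above Ana: 5.
So 0 of 5 voters prefer Ana to Eli.

0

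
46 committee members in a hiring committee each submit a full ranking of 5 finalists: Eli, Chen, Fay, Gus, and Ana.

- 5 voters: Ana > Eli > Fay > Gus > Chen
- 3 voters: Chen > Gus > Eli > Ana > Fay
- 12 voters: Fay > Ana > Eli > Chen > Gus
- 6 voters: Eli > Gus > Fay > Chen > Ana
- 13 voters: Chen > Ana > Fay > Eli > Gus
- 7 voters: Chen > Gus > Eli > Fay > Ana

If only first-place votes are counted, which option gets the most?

First-place vote totals:
  Eli: 6
  Chen: 23
  Fay: 12
  Gus: 0
  Ana: 5
Chen has the most first-place votes.

Chen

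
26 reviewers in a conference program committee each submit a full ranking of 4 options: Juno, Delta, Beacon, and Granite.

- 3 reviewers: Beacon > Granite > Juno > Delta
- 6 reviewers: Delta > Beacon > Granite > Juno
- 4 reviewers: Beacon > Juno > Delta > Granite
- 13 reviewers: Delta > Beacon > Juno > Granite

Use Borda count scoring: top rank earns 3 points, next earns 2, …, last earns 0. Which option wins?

Delta

Borda scores:
  Juno: 3·1 + 6·0 + 4·2 + 13·1 = 24
  Delta: 3·0 + 6·3 + 4·1 + 13·3 = 61
  Beacon: 3·3 + 6·2 + 4·3 + 13·2 = 59
  Granite: 3·2 + 6·1 + 4·0 + 13·0 = 12
Delta has the highest total.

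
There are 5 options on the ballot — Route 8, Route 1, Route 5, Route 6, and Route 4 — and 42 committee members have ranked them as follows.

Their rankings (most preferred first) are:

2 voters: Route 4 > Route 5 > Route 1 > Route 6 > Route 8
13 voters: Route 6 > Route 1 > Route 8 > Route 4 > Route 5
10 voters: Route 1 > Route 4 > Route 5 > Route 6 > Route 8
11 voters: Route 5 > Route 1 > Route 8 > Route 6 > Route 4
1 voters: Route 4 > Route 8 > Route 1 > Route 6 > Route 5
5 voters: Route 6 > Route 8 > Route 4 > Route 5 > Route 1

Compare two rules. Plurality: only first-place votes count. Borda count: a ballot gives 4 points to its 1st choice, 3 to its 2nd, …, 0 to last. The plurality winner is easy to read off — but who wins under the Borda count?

Route 1

Plurality first-place counts: Route 8 0, Route 1 10, Route 5 11, Route 6 18, Route 4 3 → Route 6.
Borda totals: Route 8 66, Route 1 118, Route 5 75, Route 6 96, Route 4 65 → Route 1.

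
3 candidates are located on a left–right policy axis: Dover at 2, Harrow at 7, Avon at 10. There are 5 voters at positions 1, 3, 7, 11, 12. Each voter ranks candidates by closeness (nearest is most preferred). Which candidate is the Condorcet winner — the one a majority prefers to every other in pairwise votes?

With single-peaked preferences on a line, the Condorcet winner is the candidate closest to the median voter.
The median voter (position 7) is closest to Harrow at 7.
Check: Harrow vs Dover — voters closer to Harrow: 3 of 5.

Harrow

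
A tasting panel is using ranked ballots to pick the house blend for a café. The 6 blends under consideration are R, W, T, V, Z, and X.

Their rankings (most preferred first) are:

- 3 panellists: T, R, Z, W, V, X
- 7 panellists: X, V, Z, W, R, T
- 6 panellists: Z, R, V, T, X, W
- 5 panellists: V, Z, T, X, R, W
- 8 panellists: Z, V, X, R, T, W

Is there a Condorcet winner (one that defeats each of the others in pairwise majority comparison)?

Head-to-head results (29 voters total):
R vs W: R wins 22–7.
R vs T: R wins 21–8.
R vs V: V wins 20–9.
R vs Z: Z wins 26–3.
R vs X: X wins 20–9.
W vs T: T wins 22–7.
W vs V: V wins 26–3.
W vs Z: Z wins 29–0.
W vs X: X wins 26–3.
T vs V: V wins 26–3.
T vs Z: Z wins 26–3.
T vs X: X wins 15–14.
V vs Z: Z wins 17–12.
V vs X: V wins 22–7.
Z vs X: Z wins 22–7.
Z beats each rival — R (26–3), W (29–0), T (26–3), V (17–12), X (22–7) — so Z is the Condorcet winner.

Yes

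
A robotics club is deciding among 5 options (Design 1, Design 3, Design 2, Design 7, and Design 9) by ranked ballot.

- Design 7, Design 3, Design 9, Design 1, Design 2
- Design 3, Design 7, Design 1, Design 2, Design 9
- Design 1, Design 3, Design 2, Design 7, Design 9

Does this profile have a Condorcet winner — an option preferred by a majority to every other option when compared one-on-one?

Head-to-head results (3 voters total):
Design 1 vs Design 3: Design 3 wins 2–1.
Design 1 vs Design 2: Design 1 wins 3–0.
Design 1 vs Design 7: Design 7 wins 2–1.
Design 1 vs Design 9: Design 1 wins 2–1.
Design 3 vs Design 2: Design 3 wins 3–0.
Design 3 vs Design 7: Design 3 wins 2–1.
Design 3 vs Design 9: Design 3 wins 3–0.
Design 2 vs Design 7: Design 7 wins 2–1.
Design 2 vs Design 9: Design 2 wins 2–1.
Design 7 vs Design 9: Design 7 wins 3–0.
Design 3 beats each rival — Design 1 (2–1), Design 2 (3–0), Design 7 (2–1), Design 9 (3–0) — so Design 3 is the Condorcet winner.

Yes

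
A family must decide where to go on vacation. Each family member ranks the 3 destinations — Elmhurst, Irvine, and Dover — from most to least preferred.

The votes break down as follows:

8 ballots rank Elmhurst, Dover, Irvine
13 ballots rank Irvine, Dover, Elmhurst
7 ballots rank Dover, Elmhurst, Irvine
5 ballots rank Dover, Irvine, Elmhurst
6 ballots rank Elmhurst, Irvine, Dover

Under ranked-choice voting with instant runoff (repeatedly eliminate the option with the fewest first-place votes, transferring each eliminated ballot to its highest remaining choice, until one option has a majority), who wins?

Elmhurst

Round 1: Elmhurst 14, Irvine 13, Dover 12. Dover has the fewest and is eliminated.
Round 2: Elmhurst 21, Irvine 18. Elmhurst has a majority.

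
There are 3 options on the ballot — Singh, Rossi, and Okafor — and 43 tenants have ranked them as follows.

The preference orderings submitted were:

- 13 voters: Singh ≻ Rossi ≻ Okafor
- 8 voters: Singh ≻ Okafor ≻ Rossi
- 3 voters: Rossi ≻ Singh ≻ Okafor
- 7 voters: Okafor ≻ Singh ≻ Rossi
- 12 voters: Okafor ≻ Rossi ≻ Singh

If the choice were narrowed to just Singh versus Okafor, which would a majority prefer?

Ballots ranking Singh above Okafor: 13+8+3 = 24.
Ballots ranking Okafor above Singh: 7+12 = 19.
Singh wins the head-to-head, 24–19.

Singh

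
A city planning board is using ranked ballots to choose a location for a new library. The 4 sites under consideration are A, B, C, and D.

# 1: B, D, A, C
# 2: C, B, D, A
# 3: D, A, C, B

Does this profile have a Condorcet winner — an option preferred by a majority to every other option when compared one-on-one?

No

Head-to-head results (3 voters total):
A vs B: B wins 2–1.
A vs C: A wins 2–1.
A vs D: D wins 3–0.
B vs C: C wins 2–1.
B vs D: B wins 2–1.
C vs D: D wins 2–1.
No candidate beats all others: A beats C beats B beats A, a majority cycle.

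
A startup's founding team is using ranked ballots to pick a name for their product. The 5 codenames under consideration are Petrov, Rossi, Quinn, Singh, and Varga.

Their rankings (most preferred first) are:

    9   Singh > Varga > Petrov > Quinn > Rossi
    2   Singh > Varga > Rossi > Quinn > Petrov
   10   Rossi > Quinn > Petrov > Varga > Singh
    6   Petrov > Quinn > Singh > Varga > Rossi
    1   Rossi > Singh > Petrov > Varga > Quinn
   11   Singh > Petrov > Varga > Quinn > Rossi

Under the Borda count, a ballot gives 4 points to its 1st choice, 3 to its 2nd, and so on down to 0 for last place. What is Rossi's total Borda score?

48

Borda scores:
  Petrov: 9·2 + 2·0 + 10·2 + 6·4 + 2 + 11·3 = 97
  Rossi: 9·0 + 2·2 + 10·4 + 6·0 + 4 + 11·0 = 48
  Quinn: 9·1 + 2·1 + 10·3 + 6·3 + 0 + 11·1 = 70
  Singh: 9·4 + 2·4 + 10·0 + 6·2 + 3 + 11·4 = 103
  Varga: 9·3 + 2·3 + 10·1 + 6·1 + 1 + 11·2 = 72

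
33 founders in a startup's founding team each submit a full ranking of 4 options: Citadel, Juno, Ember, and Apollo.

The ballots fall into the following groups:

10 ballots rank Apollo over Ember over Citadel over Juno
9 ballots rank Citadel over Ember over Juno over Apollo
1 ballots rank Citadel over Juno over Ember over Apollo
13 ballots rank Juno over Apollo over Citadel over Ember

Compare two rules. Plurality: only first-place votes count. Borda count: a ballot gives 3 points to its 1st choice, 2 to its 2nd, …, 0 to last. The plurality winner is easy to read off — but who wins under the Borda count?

Plurality first-place counts: Citadel 10, Juno 13, Ember 0, Apollo 10 → Juno.
Borda totals: Citadel 53, Juno 50, Ember 39, Apollo 56 → Apollo.

Apollo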